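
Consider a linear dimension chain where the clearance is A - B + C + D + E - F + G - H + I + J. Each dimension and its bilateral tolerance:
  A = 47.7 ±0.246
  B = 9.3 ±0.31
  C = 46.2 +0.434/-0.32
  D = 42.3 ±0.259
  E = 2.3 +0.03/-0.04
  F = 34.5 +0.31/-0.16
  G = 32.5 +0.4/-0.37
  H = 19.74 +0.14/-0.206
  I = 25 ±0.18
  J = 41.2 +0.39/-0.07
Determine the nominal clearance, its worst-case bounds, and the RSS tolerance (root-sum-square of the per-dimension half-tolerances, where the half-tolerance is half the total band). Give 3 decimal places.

Stack each dimension's contribution:
  +A: nom +47.700 → Σnom=47.700; wc +0.246/-0.246 → slack +0.246/-0.246; half-tol=0.246, Σhalf²=0.060516
  -B: nom -9.300 → Σnom=38.400; wc +0.310/-0.310 → slack +0.556/-0.556; half-tol=0.310, Σhalf²=0.156616
  +C: nom +46.200 → Σnom=84.600; wc +0.434/-0.320 → slack +0.990/-0.876; half-tol=0.377, Σhalf²=0.298745
  +D: nom +42.300 → Σnom=126.900; wc +0.259/-0.259 → slack +1.249/-1.135; half-tol=0.259, Σhalf²=0.365826
  +E: nom +2.300 → Σnom=129.200; wc +0.030/-0.040 → slack +1.279/-1.175; half-tol=0.035, Σhalf²=0.367051
  -F: nom -34.500 → Σnom=94.700; wc +0.160/-0.310 → slack +1.439/-1.485; half-tol=0.235, Σhalf²=0.422276
  +G: nom +32.500 → Σnom=127.200; wc +0.400/-0.370 → slack +1.839/-1.855; half-tol=0.385, Σhalf²=0.570501
  -H: nom -19.740 → Σnom=107.460; wc +0.206/-0.140 → slack +2.045/-1.995; half-tol=0.173, Σhalf²=0.600430
  +I: nom +25.000 → Σnom=132.460; wc +0.180/-0.180 → slack +2.225/-2.175; half-tol=0.180, Σhalf²=0.632830
  +J: nom +41.200 → Σnom=173.660; wc +0.390/-0.070 → slack +2.615/-2.245; half-tol=0.230, Σhalf²=0.685730
Nominal = 173.660. Worst-case = [173.660 - 2.245, 173.660 + 2.615] = [171.415, 176.275]. RSS = √0.685730 = 0.828.

nominal=173.660 wc=[171.415,176.275] rss=0.828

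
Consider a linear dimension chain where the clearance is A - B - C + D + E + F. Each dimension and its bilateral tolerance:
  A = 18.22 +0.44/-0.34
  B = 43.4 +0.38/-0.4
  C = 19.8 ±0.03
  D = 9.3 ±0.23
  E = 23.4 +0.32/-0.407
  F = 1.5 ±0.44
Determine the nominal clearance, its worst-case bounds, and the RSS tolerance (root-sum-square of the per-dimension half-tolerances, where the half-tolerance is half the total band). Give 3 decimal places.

Stack each dimension's contribution:
  +A: nom +18.220 → Σnom=18.220; wc +0.440/-0.340 → slack +0.440/-0.340; half-tol=0.390, Σhalf²=0.152100
  -B: nom -43.400 → Σnom=-25.180; wc +0.400/-0.380 → slack +0.840/-0.720; half-tol=0.390, Σhalf²=0.304200
  -C: nom -19.800 → Σnom=-44.980; wc +0.030/-0.030 → slack +0.870/-0.750; half-tol=0.030, Σhalf²=0.305100
  +D: nom +9.300 → Σnom=-35.680; wc +0.230/-0.230 → slack +1.100/-0.980; half-tol=0.230, Σhalf²=0.358000
  +E: nom +23.400 → Σnom=-12.280; wc +0.320/-0.407 → slack +1.420/-1.387; half-tol=0.363, Σhalf²=0.490132
  +F: nom +1.500 → Σnom=-10.780; wc +0.440/-0.440 → slack +1.860/-1.827; half-tol=0.440, Σhalf²=0.683732
Nominal = -10.780. Worst-case = [-10.780 - 1.827, -10.780 + 1.860] = [-12.607, -8.920]. RSS = √0.683732 = 0.827.

nominal=-10.780 wc=[-12.607,-8.920] rss=0.827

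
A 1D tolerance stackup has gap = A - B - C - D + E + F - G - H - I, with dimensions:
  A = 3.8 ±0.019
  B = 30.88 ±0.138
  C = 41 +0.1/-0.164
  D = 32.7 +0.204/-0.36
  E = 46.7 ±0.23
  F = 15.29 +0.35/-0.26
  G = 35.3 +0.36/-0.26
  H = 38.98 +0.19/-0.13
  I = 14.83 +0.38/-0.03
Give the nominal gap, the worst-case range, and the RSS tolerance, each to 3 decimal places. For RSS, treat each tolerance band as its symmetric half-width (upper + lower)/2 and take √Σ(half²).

nominal=-127.900 wc=[-129.781,-126.219] rss=0.653

Stack each dimension's contribution:
  +A: nom +3.800 → Σnom=3.800; wc +0.019/-0.019 → slack +0.019/-0.019; half-tol=0.019, Σhalf²=0.000361
  -B: nom -30.880 → Σnom=-27.080; wc +0.138/-0.138 → slack +0.157/-0.157; half-tol=0.138, Σhalf²=0.019405
  -C: nom -41.000 → Σnom=-68.080; wc +0.164/-0.100 → slack +0.321/-0.257; half-tol=0.132, Σhalf²=0.036829
  -D: nom -32.700 → Σnom=-100.780; wc +0.360/-0.204 → slack +0.681/-0.461; half-tol=0.282, Σhalf²=0.116353
  +E: nom +46.700 → Σnom=-54.080; wc +0.230/-0.230 → slack +0.911/-0.691; half-tol=0.230, Σhalf²=0.169253
  +F: nom +15.290 → Σnom=-38.790; wc +0.350/-0.260 → slack +1.261/-0.951; half-tol=0.305, Σhalf²=0.262278
  -G: nom -35.300 → Σnom=-74.090; wc +0.260/-0.360 → slack +1.521/-1.311; half-tol=0.310, Σhalf²=0.358378
  -H: nom -38.980 → Σnom=-113.070; wc +0.130/-0.190 → slack +1.651/-1.501; half-tol=0.160, Σhalf²=0.383978
  -I: nom -14.830 → Σnom=-127.900; wc +0.030/-0.380 → slack +1.681/-1.881; half-tol=0.205, Σhalf²=0.426003
Nominal = -127.900. Worst-case = [-127.900 - 1.881, -127.900 + 1.681] = [-129.781, -126.219]. RSS = √0.426003 = 0.653.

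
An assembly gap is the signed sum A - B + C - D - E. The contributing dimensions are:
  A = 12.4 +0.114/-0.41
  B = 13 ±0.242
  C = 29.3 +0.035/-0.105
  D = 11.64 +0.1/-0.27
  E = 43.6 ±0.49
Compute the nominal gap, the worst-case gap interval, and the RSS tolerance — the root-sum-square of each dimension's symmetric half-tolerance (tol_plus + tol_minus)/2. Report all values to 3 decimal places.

nominal=-26.540 wc=[-27.887,-25.389] rss=0.638

Stack each dimension's contribution:
  +A: nom +12.400 → Σnom=12.400; wc +0.114/-0.410 → slack +0.114/-0.410; half-tol=0.262, Σhalf²=0.068644
  -B: nom -13.000 → Σnom=-0.600; wc +0.242/-0.242 → slack +0.356/-0.652; half-tol=0.242, Σhalf²=0.127208
  +C: nom +29.300 → Σnom=28.700; wc +0.035/-0.105 → slack +0.391/-0.757; half-tol=0.070, Σhalf²=0.132108
  -D: nom -11.640 → Σnom=17.060; wc +0.270/-0.100 → slack +0.661/-0.857; half-tol=0.185, Σhalf²=0.166333
  -E: nom -43.600 → Σnom=-26.540; wc +0.490/-0.490 → slack +1.151/-1.347; half-tol=0.490, Σhalf²=0.406433
Nominal = -26.540. Worst-case = [-26.540 - 1.347, -26.540 + 1.151] = [-27.887, -25.389]. RSS = √0.406433 = 0.638.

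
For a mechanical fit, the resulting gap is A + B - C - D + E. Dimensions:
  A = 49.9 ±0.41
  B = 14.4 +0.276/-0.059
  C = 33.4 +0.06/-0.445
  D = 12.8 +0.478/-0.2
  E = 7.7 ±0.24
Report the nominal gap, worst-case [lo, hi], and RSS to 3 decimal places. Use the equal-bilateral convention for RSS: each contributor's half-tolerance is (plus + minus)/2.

nominal=25.800 wc=[24.553,27.371] rss=0.658

Stack each dimension's contribution:
  +A: nom +49.900 → Σnom=49.900; wc +0.410/-0.410 → slack +0.410/-0.410; half-tol=0.410, Σhalf²=0.168100
  +B: nom +14.400 → Σnom=64.300; wc +0.276/-0.059 → slack +0.686/-0.469; half-tol=0.168, Σhalf²=0.196156
  -C: nom -33.400 → Σnom=30.900; wc +0.445/-0.060 → slack +1.131/-0.529; half-tol=0.253, Σhalf²=0.259912
  -D: nom -12.800 → Σnom=18.100; wc +0.200/-0.478 → slack +1.331/-1.007; half-tol=0.339, Σhalf²=0.374833
  +E: nom +7.700 → Σnom=25.800; wc +0.240/-0.240 → slack +1.571/-1.247; half-tol=0.240, Σhalf²=0.432433
Nominal = 25.800. Worst-case = [25.800 - 1.247, 25.800 + 1.571] = [24.553, 27.371]. RSS = √0.432433 = 0.658.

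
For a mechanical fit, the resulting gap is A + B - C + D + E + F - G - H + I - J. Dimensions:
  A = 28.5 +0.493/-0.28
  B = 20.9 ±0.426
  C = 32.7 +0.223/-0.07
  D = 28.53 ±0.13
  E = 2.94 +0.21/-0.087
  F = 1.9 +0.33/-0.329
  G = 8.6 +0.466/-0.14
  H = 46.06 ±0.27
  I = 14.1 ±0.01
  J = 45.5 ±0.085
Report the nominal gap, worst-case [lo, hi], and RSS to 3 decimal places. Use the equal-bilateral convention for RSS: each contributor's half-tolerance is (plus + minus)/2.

Stack each dimension's contribution:
  +A: nom +28.500 → Σnom=28.500; wc +0.493/-0.280 → slack +0.493/-0.280; half-tol=0.387, Σhalf²=0.149382
  +B: nom +20.900 → Σnom=49.400; wc +0.426/-0.426 → slack +0.919/-0.706; half-tol=0.426, Σhalf²=0.330858
  -C: nom -32.700 → Σnom=16.700; wc +0.070/-0.223 → slack +0.989/-0.929; half-tol=0.147, Σhalf²=0.352321
  +D: nom +28.530 → Σnom=45.230; wc +0.130/-0.130 → slack +1.119/-1.059; half-tol=0.130, Σhalf²=0.369221
  +E: nom +2.940 → Σnom=48.170; wc +0.210/-0.087 → slack +1.329/-1.146; half-tol=0.148, Σhalf²=0.391273
  +F: nom +1.900 → Σnom=50.070; wc +0.330/-0.329 → slack +1.659/-1.475; half-tol=0.330, Σhalf²=0.499843
  -G: nom -8.600 → Σnom=41.470; wc +0.140/-0.466 → slack +1.799/-1.941; half-tol=0.303, Σhalf²=0.591652
  -H: nom -46.060 → Σnom=-4.590; wc +0.270/-0.270 → slack +2.069/-2.211; half-tol=0.270, Σhalf²=0.664552
  +I: nom +14.100 → Σnom=9.510; wc +0.010/-0.010 → slack +2.079/-2.221; half-tol=0.010, Σhalf²=0.664652
  -J: nom -45.500 → Σnom=-35.990; wc +0.085/-0.085 → slack +2.164/-2.306; half-tol=0.085, Σhalf²=0.671877
Nominal = -35.990. Worst-case = [-35.990 - 2.306, -35.990 + 2.164] = [-38.296, -33.826]. RSS = √0.671877 = 0.820.

nominal=-35.990 wc=[-38.296,-33.826] rss=0.820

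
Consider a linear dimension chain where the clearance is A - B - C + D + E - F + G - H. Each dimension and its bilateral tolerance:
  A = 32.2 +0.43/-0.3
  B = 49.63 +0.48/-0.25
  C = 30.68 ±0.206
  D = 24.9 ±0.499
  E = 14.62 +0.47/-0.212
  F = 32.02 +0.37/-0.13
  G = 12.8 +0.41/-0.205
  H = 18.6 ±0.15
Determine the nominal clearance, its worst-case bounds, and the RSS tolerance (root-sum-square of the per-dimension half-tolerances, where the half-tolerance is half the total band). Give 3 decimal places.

Stack each dimension's contribution:
  +A: nom +32.200 → Σnom=32.200; wc +0.430/-0.300 → slack +0.430/-0.300; half-tol=0.365, Σhalf²=0.133225
  -B: nom -49.630 → Σnom=-17.430; wc +0.250/-0.480 → slack +0.680/-0.780; half-tol=0.365, Σhalf²=0.266450
  -C: nom -30.680 → Σnom=-48.110; wc +0.206/-0.206 → slack +0.886/-0.986; half-tol=0.206, Σhalf²=0.308886
  +D: nom +24.900 → Σnom=-23.210; wc +0.499/-0.499 → slack +1.385/-1.485; half-tol=0.499, Σhalf²=0.557887
  +E: nom +14.620 → Σnom=-8.590; wc +0.470/-0.212 → slack +1.855/-1.697; half-tol=0.341, Σhalf²=0.674168
  -F: nom -32.020 → Σnom=-40.610; wc +0.130/-0.370 → slack +1.985/-2.067; half-tol=0.250, Σhalf²=0.736668
  +G: nom +12.800 → Σnom=-27.810; wc +0.410/-0.205 → slack +2.395/-2.272; half-tol=0.307, Σhalf²=0.831224
  -H: nom -18.600 → Σnom=-46.410; wc +0.150/-0.150 → slack +2.545/-2.422; half-tol=0.150, Σhalf²=0.853724
Nominal = -46.410. Worst-case = [-46.410 - 2.422, -46.410 + 2.545] = [-48.832, -43.865]. RSS = √0.853724 = 0.924.

nominal=-46.410 wc=[-48.832,-43.865] rss=0.924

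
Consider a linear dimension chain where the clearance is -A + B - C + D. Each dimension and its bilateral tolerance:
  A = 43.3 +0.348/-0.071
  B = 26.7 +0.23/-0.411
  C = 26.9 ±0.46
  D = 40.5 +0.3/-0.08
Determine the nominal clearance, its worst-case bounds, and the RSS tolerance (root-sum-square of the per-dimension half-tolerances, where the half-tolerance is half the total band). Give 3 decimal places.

nominal=-3.000 wc=[-4.299,-1.939] rss=0.628

Stack each dimension's contribution:
  -A: nom -43.300 → Σnom=-43.300; wc +0.071/-0.348 → slack +0.071/-0.348; half-tol=0.209, Σhalf²=0.043890
  +B: nom +26.700 → Σnom=-16.600; wc +0.230/-0.411 → slack +0.301/-0.759; half-tol=0.321, Σhalf²=0.146611
  -C: nom -26.900 → Σnom=-43.500; wc +0.460/-0.460 → slack +0.761/-1.219; half-tol=0.460, Σhalf²=0.358210
  +D: nom +40.500 → Σnom=-3.000; wc +0.300/-0.080 → slack +1.061/-1.299; half-tol=0.190, Σhalf²=0.394311
Nominal = -3.000. Worst-case = [-3.000 - 1.299, -3.000 + 1.061] = [-4.299, -1.939]. RSS = √0.394311 = 0.628.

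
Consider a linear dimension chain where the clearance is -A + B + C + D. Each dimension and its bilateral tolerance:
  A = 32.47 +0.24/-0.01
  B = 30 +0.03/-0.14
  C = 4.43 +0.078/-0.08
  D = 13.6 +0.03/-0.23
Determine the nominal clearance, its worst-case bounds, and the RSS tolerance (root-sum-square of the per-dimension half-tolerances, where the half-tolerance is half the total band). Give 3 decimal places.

nominal=15.560 wc=[14.870,15.708] rss=0.214

Stack each dimension's contribution:
  -A: nom -32.470 → Σnom=-32.470; wc +0.010/-0.240 → slack +0.010/-0.240; half-tol=0.125, Σhalf²=0.015625
  +B: nom +30.000 → Σnom=-2.470; wc +0.030/-0.140 → slack +0.040/-0.380; half-tol=0.085, Σhalf²=0.022850
  +C: nom +4.430 → Σnom=1.960; wc +0.078/-0.080 → slack +0.118/-0.460; half-tol=0.079, Σhalf²=0.029091
  +D: nom +13.600 → Σnom=15.560; wc +0.030/-0.230 → slack +0.148/-0.690; half-tol=0.130, Σhalf²=0.045991
Nominal = 15.560. Worst-case = [15.560 - 0.690, 15.560 + 0.148] = [14.870, 15.708]. RSS = √0.045991 = 0.214.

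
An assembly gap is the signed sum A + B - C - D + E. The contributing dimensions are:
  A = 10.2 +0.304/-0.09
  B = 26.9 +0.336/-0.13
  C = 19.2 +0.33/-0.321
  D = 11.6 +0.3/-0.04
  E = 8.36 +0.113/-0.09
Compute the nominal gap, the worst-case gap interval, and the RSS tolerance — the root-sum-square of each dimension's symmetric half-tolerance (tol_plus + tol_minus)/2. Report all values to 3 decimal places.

Stack each dimension's contribution:
  +A: nom +10.200 → Σnom=10.200; wc +0.304/-0.090 → slack +0.304/-0.090; half-tol=0.197, Σhalf²=0.038809
  +B: nom +26.900 → Σnom=37.100; wc +0.336/-0.130 → slack +0.640/-0.220; half-tol=0.233, Σhalf²=0.093098
  -C: nom -19.200 → Σnom=17.900; wc +0.321/-0.330 → slack +0.961/-0.550; half-tol=0.326, Σhalf²=0.199048
  -D: nom -11.600 → Σnom=6.300; wc +0.040/-0.300 → slack +1.001/-0.850; half-tol=0.170, Σhalf²=0.227948
  +E: nom +8.360 → Σnom=14.660; wc +0.113/-0.090 → slack +1.114/-0.940; half-tol=0.102, Σhalf²=0.238251
Nominal = 14.660. Worst-case = [14.660 - 0.940, 14.660 + 1.114] = [13.720, 15.774]. RSS = √0.238251 = 0.488.

nominal=14.660 wc=[13.720,15.774] rss=0.488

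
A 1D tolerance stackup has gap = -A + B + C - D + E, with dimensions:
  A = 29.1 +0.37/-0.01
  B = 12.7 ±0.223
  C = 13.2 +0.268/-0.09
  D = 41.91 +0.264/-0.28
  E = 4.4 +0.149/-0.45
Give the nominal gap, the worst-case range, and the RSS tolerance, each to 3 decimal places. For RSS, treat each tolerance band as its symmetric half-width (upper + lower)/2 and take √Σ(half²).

nominal=-40.710 wc=[-42.107,-39.780] rss=0.531

Stack each dimension's contribution:
  -A: nom -29.100 → Σnom=-29.100; wc +0.010/-0.370 → slack +0.010/-0.370; half-tol=0.190, Σhalf²=0.036100
  +B: nom +12.700 → Σnom=-16.400; wc +0.223/-0.223 → slack +0.233/-0.593; half-tol=0.223, Σhalf²=0.085829
  +C: nom +13.200 → Σnom=-3.200; wc +0.268/-0.090 → slack +0.501/-0.683; half-tol=0.179, Σhalf²=0.117870
  -D: nom -41.910 → Σnom=-45.110; wc +0.280/-0.264 → slack +0.781/-0.947; half-tol=0.272, Σhalf²=0.191854
  +E: nom +4.400 → Σnom=-40.710; wc +0.149/-0.450 → slack +0.930/-1.397; half-tol=0.299, Σhalf²=0.281554
Nominal = -40.710. Worst-case = [-40.710 - 1.397, -40.710 + 0.930] = [-42.107, -39.780]. RSS = √0.281554 = 0.531.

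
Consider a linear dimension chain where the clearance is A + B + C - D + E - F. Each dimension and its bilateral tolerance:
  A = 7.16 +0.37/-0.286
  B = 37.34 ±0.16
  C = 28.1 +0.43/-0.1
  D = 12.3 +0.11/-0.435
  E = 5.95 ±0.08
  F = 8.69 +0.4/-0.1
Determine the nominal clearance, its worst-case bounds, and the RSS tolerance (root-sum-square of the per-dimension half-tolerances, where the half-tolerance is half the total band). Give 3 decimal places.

Stack each dimension's contribution:
  +A: nom +7.160 → Σnom=7.160; wc +0.370/-0.286 → slack +0.370/-0.286; half-tol=0.328, Σhalf²=0.107584
  +B: nom +37.340 → Σnom=44.500; wc +0.160/-0.160 → slack +0.530/-0.446; half-tol=0.160, Σhalf²=0.133184
  +C: nom +28.100 → Σnom=72.600; wc +0.430/-0.100 → slack +0.960/-0.546; half-tol=0.265, Σhalf²=0.203409
  -D: nom -12.300 → Σnom=60.300; wc +0.435/-0.110 → slack +1.395/-0.656; half-tol=0.273, Σhalf²=0.277665
  +E: nom +5.950 → Σnom=66.250; wc +0.080/-0.080 → slack +1.475/-0.736; half-tol=0.080, Σhalf²=0.284065
  -F: nom -8.690 → Σnom=57.560; wc +0.100/-0.400 → slack +1.575/-1.136; half-tol=0.250, Σhalf²=0.346565
Nominal = 57.560. Worst-case = [57.560 - 1.136, 57.560 + 1.575] = [56.424, 59.135]. RSS = √0.346565 = 0.589.

nominal=57.560 wc=[56.424,59.135] rss=0.589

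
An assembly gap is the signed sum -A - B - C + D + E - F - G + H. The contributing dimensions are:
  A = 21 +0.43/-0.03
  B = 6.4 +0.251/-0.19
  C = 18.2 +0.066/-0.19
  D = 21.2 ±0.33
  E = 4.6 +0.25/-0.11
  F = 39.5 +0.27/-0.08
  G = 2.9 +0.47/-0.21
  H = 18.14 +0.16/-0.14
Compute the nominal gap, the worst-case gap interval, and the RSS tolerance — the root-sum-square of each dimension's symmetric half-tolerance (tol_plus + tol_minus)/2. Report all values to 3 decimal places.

Stack each dimension's contribution:
  -A: nom -21.000 → Σnom=-21.000; wc +0.030/-0.430 → slack +0.030/-0.430; half-tol=0.230, Σhalf²=0.052900
  -B: nom -6.400 → Σnom=-27.400; wc +0.190/-0.251 → slack +0.220/-0.681; half-tol=0.221, Σhalf²=0.101520
  -C: nom -18.200 → Σnom=-45.600; wc +0.190/-0.066 → slack +0.410/-0.747; half-tol=0.128, Σhalf²=0.117904
  +D: nom +21.200 → Σnom=-24.400; wc +0.330/-0.330 → slack +0.740/-1.077; half-tol=0.330, Σhalf²=0.226804
  +E: nom +4.600 → Σnom=-19.800; wc +0.250/-0.110 → slack +0.990/-1.187; half-tol=0.180, Σhalf²=0.259204
  -F: nom -39.500 → Σnom=-59.300; wc +0.080/-0.270 → slack +1.070/-1.457; half-tol=0.175, Σhalf²=0.289829
  -G: nom -2.900 → Σnom=-62.200; wc +0.210/-0.470 → slack +1.280/-1.927; half-tol=0.340, Σhalf²=0.405429
  +H: nom +18.140 → Σnom=-44.060; wc +0.160/-0.140 → slack +1.440/-2.067; half-tol=0.150, Σhalf²=0.427929
Nominal = -44.060. Worst-case = [-44.060 - 2.067, -44.060 + 1.440] = [-46.127, -42.620]. RSS = √0.427929 = 0.654.

nominal=-44.060 wc=[-46.127,-42.620] rss=0.654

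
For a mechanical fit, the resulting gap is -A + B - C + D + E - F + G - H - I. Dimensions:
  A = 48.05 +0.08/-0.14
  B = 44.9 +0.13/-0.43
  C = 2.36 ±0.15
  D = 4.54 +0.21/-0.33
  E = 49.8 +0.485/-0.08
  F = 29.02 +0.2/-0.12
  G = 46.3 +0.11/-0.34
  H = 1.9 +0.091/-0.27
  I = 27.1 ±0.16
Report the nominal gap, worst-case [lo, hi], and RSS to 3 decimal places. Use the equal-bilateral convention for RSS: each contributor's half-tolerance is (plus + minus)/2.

nominal=37.110 wc=[35.249,38.885] rss=0.633

Stack each dimension's contribution:
  -A: nom -48.050 → Σnom=-48.050; wc +0.140/-0.080 → slack +0.140/-0.080; half-tol=0.110, Σhalf²=0.012100
  +B: nom +44.900 → Σnom=-3.150; wc +0.130/-0.430 → slack +0.270/-0.510; half-tol=0.280, Σhalf²=0.090500
  -C: nom -2.360 → Σnom=-5.510; wc +0.150/-0.150 → slack +0.420/-0.660; half-tol=0.150, Σhalf²=0.113000
  +D: nom +4.540 → Σnom=-0.970; wc +0.210/-0.330 → slack +0.630/-0.990; half-tol=0.270, Σhalf²=0.185900
  +E: nom +49.800 → Σnom=48.830; wc +0.485/-0.080 → slack +1.115/-1.070; half-tol=0.282, Σhalf²=0.265706
  -F: nom -29.020 → Σnom=19.810; wc +0.120/-0.200 → slack +1.235/-1.270; half-tol=0.160, Σhalf²=0.291306
  +G: nom +46.300 → Σnom=66.110; wc +0.110/-0.340 → slack +1.345/-1.610; half-tol=0.225, Σhalf²=0.341931
  -H: nom -1.900 → Σnom=64.210; wc +0.270/-0.091 → slack +1.615/-1.701; half-tol=0.180, Σhalf²=0.374511
  -I: nom -27.100 → Σnom=37.110; wc +0.160/-0.160 → slack +1.775/-1.861; half-tol=0.160, Σhalf²=0.400112
Nominal = 37.110. Worst-case = [37.110 - 1.861, 37.110 + 1.775] = [35.249, 38.885]. RSS = √0.400112 = 0.633.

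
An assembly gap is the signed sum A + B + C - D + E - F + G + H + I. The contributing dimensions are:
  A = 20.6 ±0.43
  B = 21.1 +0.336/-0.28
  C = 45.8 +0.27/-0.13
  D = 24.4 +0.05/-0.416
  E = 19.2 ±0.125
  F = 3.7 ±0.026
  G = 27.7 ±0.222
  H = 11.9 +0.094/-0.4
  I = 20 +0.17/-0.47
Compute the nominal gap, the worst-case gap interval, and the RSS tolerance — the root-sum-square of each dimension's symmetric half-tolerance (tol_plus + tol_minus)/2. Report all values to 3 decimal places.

nominal=138.200 wc=[136.067,140.289] rss=0.777

Stack each dimension's contribution:
  +A: nom +20.600 → Σnom=20.600; wc +0.430/-0.430 → slack +0.430/-0.430; half-tol=0.430, Σhalf²=0.184900
  +B: nom +21.100 → Σnom=41.700; wc +0.336/-0.280 → slack +0.766/-0.710; half-tol=0.308, Σhalf²=0.279764
  +C: nom +45.800 → Σnom=87.500; wc +0.270/-0.130 → slack +1.036/-0.840; half-tol=0.200, Σhalf²=0.319764
  -D: nom -24.400 → Σnom=63.100; wc +0.416/-0.050 → slack +1.452/-0.890; half-tol=0.233, Σhalf²=0.374053
  +E: nom +19.200 → Σnom=82.300; wc +0.125/-0.125 → slack +1.577/-1.015; half-tol=0.125, Σhalf²=0.389678
  -F: nom -3.700 → Σnom=78.600; wc +0.026/-0.026 → slack +1.603/-1.041; half-tol=0.026, Σhalf²=0.390354
  +G: nom +27.700 → Σnom=106.300; wc +0.222/-0.222 → slack +1.825/-1.263; half-tol=0.222, Σhalf²=0.439638
  +H: nom +11.900 → Σnom=118.200; wc +0.094/-0.400 → slack +1.919/-1.663; half-tol=0.247, Σhalf²=0.500647
  +I: nom +20.000 → Σnom=138.200; wc +0.170/-0.470 → slack +2.089/-2.133; half-tol=0.320, Σhalf²=0.603047
Nominal = 138.200. Worst-case = [138.200 - 2.133, 138.200 + 2.089] = [136.067, 140.289]. RSS = √0.603047 = 0.777.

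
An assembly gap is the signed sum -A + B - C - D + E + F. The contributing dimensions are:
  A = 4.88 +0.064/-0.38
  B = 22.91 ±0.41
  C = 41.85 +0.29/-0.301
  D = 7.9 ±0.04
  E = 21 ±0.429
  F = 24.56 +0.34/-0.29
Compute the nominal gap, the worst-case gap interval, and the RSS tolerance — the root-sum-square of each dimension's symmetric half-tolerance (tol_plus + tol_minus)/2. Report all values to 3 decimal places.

Stack each dimension's contribution:
  -A: nom -4.880 → Σnom=-4.880; wc +0.380/-0.064 → slack +0.380/-0.064; half-tol=0.222, Σhalf²=0.049284
  +B: nom +22.910 → Σnom=18.030; wc +0.410/-0.410 → slack +0.790/-0.474; half-tol=0.410, Σhalf²=0.217384
  -C: nom -41.850 → Σnom=-23.820; wc +0.301/-0.290 → slack +1.091/-0.764; half-tol=0.295, Σhalf²=0.304704
  -D: nom -7.900 → Σnom=-31.720; wc +0.040/-0.040 → slack +1.131/-0.804; half-tol=0.040, Σhalf²=0.306304
  +E: nom +21.000 → Σnom=-10.720; wc +0.429/-0.429 → slack +1.560/-1.233; half-tol=0.429, Σhalf²=0.490345
  +F: nom +24.560 → Σnom=13.840; wc +0.340/-0.290 → slack +1.900/-1.523; half-tol=0.315, Σhalf²=0.589570
Nominal = 13.840. Worst-case = [13.840 - 1.523, 13.840 + 1.900] = [12.317, 15.740]. RSS = √0.589570 = 0.768.

nominal=13.840 wc=[12.317,15.740] rss=0.768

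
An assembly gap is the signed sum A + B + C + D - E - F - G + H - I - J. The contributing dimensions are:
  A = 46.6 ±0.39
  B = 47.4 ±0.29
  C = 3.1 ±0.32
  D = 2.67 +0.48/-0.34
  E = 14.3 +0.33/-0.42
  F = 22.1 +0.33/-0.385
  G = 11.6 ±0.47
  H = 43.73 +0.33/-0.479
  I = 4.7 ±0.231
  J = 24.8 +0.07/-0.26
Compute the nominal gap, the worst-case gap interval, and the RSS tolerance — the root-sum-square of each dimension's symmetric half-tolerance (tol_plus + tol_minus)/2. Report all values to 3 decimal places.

Stack each dimension's contribution:
  +A: nom +46.600 → Σnom=46.600; wc +0.390/-0.390 → slack +0.390/-0.390; half-tol=0.390, Σhalf²=0.152100
  +B: nom +47.400 → Σnom=94.000; wc +0.290/-0.290 → slack +0.680/-0.680; half-tol=0.290, Σhalf²=0.236200
  +C: nom +3.100 → Σnom=97.100; wc +0.320/-0.320 → slack +1.000/-1.000; half-tol=0.320, Σhalf²=0.338600
  +D: nom +2.670 → Σnom=99.770; wc +0.480/-0.340 → slack +1.480/-1.340; half-tol=0.410, Σhalf²=0.506700
  -E: nom -14.300 → Σnom=85.470; wc +0.420/-0.330 → slack +1.900/-1.670; half-tol=0.375, Σhalf²=0.647325
  -F: nom -22.100 → Σnom=63.370; wc +0.385/-0.330 → slack +2.285/-2.000; half-tol=0.358, Σhalf²=0.775131
  -G: nom -11.600 → Σnom=51.770; wc +0.470/-0.470 → slack +2.755/-2.470; half-tol=0.470, Σhalf²=0.996031
  +H: nom +43.730 → Σnom=95.500; wc +0.330/-0.479 → slack +3.085/-2.949; half-tol=0.404, Σhalf²=1.159652
  -I: nom -4.700 → Σnom=90.800; wc +0.231/-0.231 → slack +3.316/-3.180; half-tol=0.231, Σhalf²=1.213013
  -J: nom -24.800 → Σnom=66.000; wc +0.260/-0.070 → slack +3.576/-3.250; half-tol=0.165, Σhalf²=1.240238
Nominal = 66.000. Worst-case = [66.000 - 3.250, 66.000 + 3.576] = [62.750, 69.576]. RSS = √1.240238 = 1.114.

nominal=66.000 wc=[62.750,69.576] rss=1.114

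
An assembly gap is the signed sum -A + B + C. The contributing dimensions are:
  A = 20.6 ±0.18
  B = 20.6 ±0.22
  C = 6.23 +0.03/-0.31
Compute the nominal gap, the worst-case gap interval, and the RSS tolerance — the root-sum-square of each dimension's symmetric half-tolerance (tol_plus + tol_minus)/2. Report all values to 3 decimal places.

Stack each dimension's contribution:
  -A: nom -20.600 → Σnom=-20.600; wc +0.180/-0.180 → slack +0.180/-0.180; half-tol=0.180, Σhalf²=0.032400
  +B: nom +20.600 → Σnom=0.000; wc +0.220/-0.220 → slack +0.400/-0.400; half-tol=0.220, Σhalf²=0.080800
  +C: nom +6.230 → Σnom=6.230; wc +0.030/-0.310 → slack +0.430/-0.710; half-tol=0.170, Σhalf²=0.109700
Nominal = 6.230. Worst-case = [6.230 - 0.710, 6.230 + 0.430] = [5.520, 6.660]. RSS = √0.109700 = 0.331.

nominal=6.230 wc=[5.520,6.660] rss=0.331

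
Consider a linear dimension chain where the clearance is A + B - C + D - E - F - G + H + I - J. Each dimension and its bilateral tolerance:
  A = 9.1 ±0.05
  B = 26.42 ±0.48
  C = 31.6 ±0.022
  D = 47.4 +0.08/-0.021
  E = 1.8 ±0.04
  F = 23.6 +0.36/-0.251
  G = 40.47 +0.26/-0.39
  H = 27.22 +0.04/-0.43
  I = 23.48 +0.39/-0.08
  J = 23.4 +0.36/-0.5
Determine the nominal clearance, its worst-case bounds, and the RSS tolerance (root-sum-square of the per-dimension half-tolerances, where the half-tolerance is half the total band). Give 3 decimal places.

Stack each dimension's contribution:
  +A: nom +9.100 → Σnom=9.100; wc +0.050/-0.050 → slack +0.050/-0.050; half-tol=0.050, Σhalf²=0.002500
  +B: nom +26.420 → Σnom=35.520; wc +0.480/-0.480 → slack +0.530/-0.530; half-tol=0.480, Σhalf²=0.232900
  -C: nom -31.600 → Σnom=3.920; wc +0.022/-0.022 → slack +0.552/-0.552; half-tol=0.022, Σhalf²=0.233384
  +D: nom +47.400 → Σnom=51.320; wc +0.080/-0.021 → slack +0.632/-0.573; half-tol=0.051, Σhalf²=0.235934
  -E: nom -1.800 → Σnom=49.520; wc +0.040/-0.040 → slack +0.672/-0.613; half-tol=0.040, Σhalf²=0.237534
  -F: nom -23.600 → Σnom=25.920; wc +0.251/-0.360 → slack +0.923/-0.973; half-tol=0.305, Σhalf²=0.330865
  -G: nom -40.470 → Σnom=-14.550; wc +0.390/-0.260 → slack +1.313/-1.233; half-tol=0.325, Σhalf²=0.436490
  +H: nom +27.220 → Σnom=12.670; wc +0.040/-0.430 → slack +1.353/-1.663; half-tol=0.235, Σhalf²=0.491715
  +I: nom +23.480 → Σnom=36.150; wc +0.390/-0.080 → slack +1.743/-1.743; half-tol=0.235, Σhalf²=0.546940
  -J: nom -23.400 → Σnom=12.750; wc +0.500/-0.360 → slack +2.243/-2.103; half-tol=0.430, Σhalf²=0.731839
Nominal = 12.750. Worst-case = [12.750 - 2.103, 12.750 + 2.243] = [10.647, 14.993]. RSS = √0.731839 = 0.855.

nominal=12.750 wc=[10.647,14.993] rss=0.855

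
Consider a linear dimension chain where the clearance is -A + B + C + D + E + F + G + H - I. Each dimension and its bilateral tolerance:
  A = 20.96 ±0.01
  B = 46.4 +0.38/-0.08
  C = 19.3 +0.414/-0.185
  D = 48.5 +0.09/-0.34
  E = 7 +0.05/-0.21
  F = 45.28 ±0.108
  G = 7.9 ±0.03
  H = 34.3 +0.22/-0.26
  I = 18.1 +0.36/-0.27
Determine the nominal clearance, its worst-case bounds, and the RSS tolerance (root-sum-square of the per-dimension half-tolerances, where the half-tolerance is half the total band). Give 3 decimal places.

Stack each dimension's contribution:
  -A: nom -20.960 → Σnom=-20.960; wc +0.010/-0.010 → slack +0.010/-0.010; half-tol=0.010, Σhalf²=0.000100
  +B: nom +46.400 → Σnom=25.440; wc +0.380/-0.080 → slack +0.390/-0.090; half-tol=0.230, Σhalf²=0.053000
  +C: nom +19.300 → Σnom=44.740; wc +0.414/-0.185 → slack +0.804/-0.275; half-tol=0.299, Σhalf²=0.142700
  +D: nom +48.500 → Σnom=93.240; wc +0.090/-0.340 → slack +0.894/-0.615; half-tol=0.215, Σhalf²=0.188925
  +E: nom +7.000 → Σnom=100.240; wc +0.050/-0.210 → slack +0.944/-0.825; half-tol=0.130, Σhalf²=0.205825
  +F: nom +45.280 → Σnom=145.520; wc +0.108/-0.108 → slack +1.052/-0.933; half-tol=0.108, Σhalf²=0.217489
  +G: nom +7.900 → Σnom=153.420; wc +0.030/-0.030 → slack +1.082/-0.963; half-tol=0.030, Σhalf²=0.218389
  +H: nom +34.300 → Σnom=187.720; wc +0.220/-0.260 → slack +1.302/-1.223; half-tol=0.240, Σhalf²=0.275989
  -I: nom -18.100 → Σnom=169.620; wc +0.270/-0.360 → slack +1.572/-1.583; half-tol=0.315, Σhalf²=0.375214
Nominal = 169.620. Worst-case = [169.620 - 1.583, 169.620 + 1.572] = [168.037, 171.192]. RSS = √0.375214 = 0.613.

nominal=169.620 wc=[168.037,171.192] rss=0.613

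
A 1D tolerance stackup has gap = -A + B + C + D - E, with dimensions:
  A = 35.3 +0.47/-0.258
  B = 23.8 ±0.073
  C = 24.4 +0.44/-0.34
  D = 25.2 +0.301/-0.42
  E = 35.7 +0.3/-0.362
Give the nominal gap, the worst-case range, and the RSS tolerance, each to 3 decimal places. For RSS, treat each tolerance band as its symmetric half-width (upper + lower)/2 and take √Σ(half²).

Stack each dimension's contribution:
  -A: nom -35.300 → Σnom=-35.300; wc +0.258/-0.470 → slack +0.258/-0.470; half-tol=0.364, Σhalf²=0.132496
  +B: nom +23.800 → Σnom=-11.500; wc +0.073/-0.073 → slack +0.331/-0.543; half-tol=0.073, Σhalf²=0.137825
  +C: nom +24.400 → Σnom=12.900; wc +0.440/-0.340 → slack +0.771/-0.883; half-tol=0.390, Σhalf²=0.289925
  +D: nom +25.200 → Σnom=38.100; wc +0.301/-0.420 → slack +1.072/-1.303; half-tol=0.360, Σhalf²=0.419885
  -E: nom -35.700 → Σnom=2.400; wc +0.362/-0.300 → slack +1.434/-1.603; half-tol=0.331, Σhalf²=0.529446
Nominal = 2.400. Worst-case = [2.400 - 1.603, 2.400 + 1.434] = [0.797, 3.834]. RSS = √0.529446 = 0.728.

nominal=2.400 wc=[0.797,3.834] rss=0.728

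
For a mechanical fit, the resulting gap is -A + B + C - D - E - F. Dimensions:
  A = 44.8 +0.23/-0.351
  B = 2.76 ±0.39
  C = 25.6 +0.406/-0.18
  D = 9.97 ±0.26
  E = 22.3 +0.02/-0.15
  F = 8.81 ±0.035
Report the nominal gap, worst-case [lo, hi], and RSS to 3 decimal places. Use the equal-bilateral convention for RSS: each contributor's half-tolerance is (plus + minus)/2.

Stack each dimension's contribution:
  -A: nom -44.800 → Σnom=-44.800; wc +0.351/-0.230 → slack +0.351/-0.230; half-tol=0.290, Σhalf²=0.084390
  +B: nom +2.760 → Σnom=-42.040; wc +0.390/-0.390 → slack +0.741/-0.620; half-tol=0.390, Σhalf²=0.236490
  +C: nom +25.600 → Σnom=-16.440; wc +0.406/-0.180 → slack +1.147/-0.800; half-tol=0.293, Σhalf²=0.322339
  -D: nom -9.970 → Σnom=-26.410; wc +0.260/-0.260 → slack +1.407/-1.060; half-tol=0.260, Σhalf²=0.389939
  -E: nom -22.300 → Σnom=-48.710; wc +0.150/-0.020 → slack +1.557/-1.080; half-tol=0.085, Σhalf²=0.397164
  -F: nom -8.810 → Σnom=-57.520; wc +0.035/-0.035 → slack +1.592/-1.115; half-tol=0.035, Σhalf²=0.398389
Nominal = -57.520. Worst-case = [-57.520 - 1.115, -57.520 + 1.592] = [-58.635, -55.928]. RSS = √0.398389 = 0.631.

nominal=-57.520 wc=[-58.635,-55.928] rss=0.631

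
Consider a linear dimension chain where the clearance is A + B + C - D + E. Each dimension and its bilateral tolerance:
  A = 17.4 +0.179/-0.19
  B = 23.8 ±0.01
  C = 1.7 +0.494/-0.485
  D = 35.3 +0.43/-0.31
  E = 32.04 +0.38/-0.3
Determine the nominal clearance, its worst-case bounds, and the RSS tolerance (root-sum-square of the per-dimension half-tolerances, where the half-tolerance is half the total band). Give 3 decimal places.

Stack each dimension's contribution:
  +A: nom +17.400 → Σnom=17.400; wc +0.179/-0.190 → slack +0.179/-0.190; half-tol=0.184, Σhalf²=0.034040
  +B: nom +23.800 → Σnom=41.200; wc +0.010/-0.010 → slack +0.189/-0.200; half-tol=0.010, Σhalf²=0.034140
  +C: nom +1.700 → Σnom=42.900; wc +0.494/-0.485 → slack +0.683/-0.685; half-tol=0.489, Σhalf²=0.273751
  -D: nom -35.300 → Σnom=7.600; wc +0.310/-0.430 → slack +0.993/-1.115; half-tol=0.370, Σhalf²=0.410651
  +E: nom +32.040 → Σnom=39.640; wc +0.380/-0.300 → slack +1.373/-1.415; half-tol=0.340, Σhalf²=0.526250
Nominal = 39.640. Worst-case = [39.640 - 1.415, 39.640 + 1.373] = [38.225, 41.013]. RSS = √0.526250 = 0.725.

nominal=39.640 wc=[38.225,41.013] rss=0.725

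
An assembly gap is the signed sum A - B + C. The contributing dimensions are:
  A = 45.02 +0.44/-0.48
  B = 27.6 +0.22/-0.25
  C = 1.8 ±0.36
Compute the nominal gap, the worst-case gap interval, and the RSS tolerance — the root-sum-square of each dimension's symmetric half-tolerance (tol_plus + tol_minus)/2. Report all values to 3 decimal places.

Stack each dimension's contribution:
  +A: nom +45.020 → Σnom=45.020; wc +0.440/-0.480 → slack +0.440/-0.480; half-tol=0.460, Σhalf²=0.211600
  -B: nom -27.600 → Σnom=17.420; wc +0.250/-0.220 → slack +0.690/-0.700; half-tol=0.235, Σhalf²=0.266825
  +C: nom +1.800 → Σnom=19.220; wc +0.360/-0.360 → slack +1.050/-1.060; half-tol=0.360, Σhalf²=0.396425
Nominal = 19.220. Worst-case = [19.220 - 1.060, 19.220 + 1.050] = [18.160, 20.270]. RSS = √0.396425 = 0.630.

nominal=19.220 wc=[18.160,20.270] rss=0.630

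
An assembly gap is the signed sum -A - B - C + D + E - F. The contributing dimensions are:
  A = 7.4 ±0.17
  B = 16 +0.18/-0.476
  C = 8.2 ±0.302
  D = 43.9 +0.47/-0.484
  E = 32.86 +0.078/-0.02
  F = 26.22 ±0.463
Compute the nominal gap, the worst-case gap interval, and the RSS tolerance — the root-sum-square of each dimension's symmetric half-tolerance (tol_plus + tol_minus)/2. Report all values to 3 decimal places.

nominal=18.940 wc=[17.321,20.899] rss=0.820

Stack each dimension's contribution:
  -A: nom -7.400 → Σnom=-7.400; wc +0.170/-0.170 → slack +0.170/-0.170; half-tol=0.170, Σhalf²=0.028900
  -B: nom -16.000 → Σnom=-23.400; wc +0.476/-0.180 → slack +0.646/-0.350; half-tol=0.328, Σhalf²=0.136484
  -C: nom -8.200 → Σnom=-31.600; wc +0.302/-0.302 → slack +0.948/-0.652; half-tol=0.302, Σhalf²=0.227688
  +D: nom +43.900 → Σnom=12.300; wc +0.470/-0.484 → slack +1.418/-1.136; half-tol=0.477, Σhalf²=0.455217
  +E: nom +32.860 → Σnom=45.160; wc +0.078/-0.020 → slack +1.496/-1.156; half-tol=0.049, Σhalf²=0.457618
  -F: nom -26.220 → Σnom=18.940; wc +0.463/-0.463 → slack +1.959/-1.619; half-tol=0.463, Σhalf²=0.671987
Nominal = 18.940. Worst-case = [18.940 - 1.619, 18.940 + 1.959] = [17.321, 20.899]. RSS = √0.671987 = 0.820.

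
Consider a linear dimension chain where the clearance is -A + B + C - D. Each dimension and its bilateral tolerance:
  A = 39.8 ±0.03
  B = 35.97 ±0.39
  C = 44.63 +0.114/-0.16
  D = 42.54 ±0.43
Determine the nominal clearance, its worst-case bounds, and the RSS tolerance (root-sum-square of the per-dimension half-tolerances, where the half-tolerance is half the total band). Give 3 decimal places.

nominal=-1.740 wc=[-2.750,-0.776] rss=0.597

Stack each dimension's contribution:
  -A: nom -39.800 → Σnom=-39.800; wc +0.030/-0.030 → slack +0.030/-0.030; half-tol=0.030, Σhalf²=0.000900
  +B: nom +35.970 → Σnom=-3.830; wc +0.390/-0.390 → slack +0.420/-0.420; half-tol=0.390, Σhalf²=0.153000
  +C: nom +44.630 → Σnom=40.800; wc +0.114/-0.160 → slack +0.534/-0.580; half-tol=0.137, Σhalf²=0.171769
  -D: nom -42.540 → Σnom=-1.740; wc +0.430/-0.430 → slack +0.964/-1.010; half-tol=0.430, Σhalf²=0.356669
Nominal = -1.740. Worst-case = [-1.740 - 1.010, -1.740 + 0.964] = [-2.750, -0.776]. RSS = √0.356669 = 0.597.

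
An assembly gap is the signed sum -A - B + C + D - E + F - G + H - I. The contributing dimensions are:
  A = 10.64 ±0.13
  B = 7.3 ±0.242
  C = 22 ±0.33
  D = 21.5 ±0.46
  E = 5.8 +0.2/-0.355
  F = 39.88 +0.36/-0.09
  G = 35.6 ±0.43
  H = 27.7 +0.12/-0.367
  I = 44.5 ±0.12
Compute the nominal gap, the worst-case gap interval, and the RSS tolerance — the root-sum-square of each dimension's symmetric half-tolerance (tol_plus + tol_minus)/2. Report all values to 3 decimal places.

nominal=7.240 wc=[4.871,9.787] rss=0.884

Stack each dimension's contribution:
  -A: nom -10.640 → Σnom=-10.640; wc +0.130/-0.130 → slack +0.130/-0.130; half-tol=0.130, Σhalf²=0.016900
  -B: nom -7.300 → Σnom=-17.940; wc +0.242/-0.242 → slack +0.372/-0.372; half-tol=0.242, Σhalf²=0.075464
  +C: nom +22.000 → Σnom=4.060; wc +0.330/-0.330 → slack +0.702/-0.702; half-tol=0.330, Σhalf²=0.184364
  +D: nom +21.500 → Σnom=25.560; wc +0.460/-0.460 → slack +1.162/-1.162; half-tol=0.460, Σhalf²=0.395964
  -E: nom -5.800 → Σnom=19.760; wc +0.355/-0.200 → slack +1.517/-1.362; half-tol=0.277, Σhalf²=0.472970
  +F: nom +39.880 → Σnom=59.640; wc +0.360/-0.090 → slack +1.877/-1.452; half-tol=0.225, Σhalf²=0.523595
  -G: nom -35.600 → Σnom=24.040; wc +0.430/-0.430 → slack +2.307/-1.882; half-tol=0.430, Σhalf²=0.708495
  +H: nom +27.700 → Σnom=51.740; wc +0.120/-0.367 → slack +2.427/-2.249; half-tol=0.243, Σhalf²=0.767788
  -I: nom -44.500 → Σnom=7.240; wc +0.120/-0.120 → slack +2.547/-2.369; half-tol=0.120, Σhalf²=0.782188
Nominal = 7.240. Worst-case = [7.240 - 2.369, 7.240 + 2.547] = [4.871, 9.787]. RSS = √0.782188 = 0.884.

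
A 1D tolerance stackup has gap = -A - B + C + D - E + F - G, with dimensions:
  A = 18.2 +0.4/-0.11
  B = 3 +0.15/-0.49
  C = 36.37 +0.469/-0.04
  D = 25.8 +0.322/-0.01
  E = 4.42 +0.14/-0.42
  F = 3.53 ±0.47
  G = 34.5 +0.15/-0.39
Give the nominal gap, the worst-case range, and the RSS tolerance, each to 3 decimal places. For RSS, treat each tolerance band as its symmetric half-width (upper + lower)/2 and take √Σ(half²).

nominal=5.580 wc=[4.220,8.251] rss=0.795

Stack each dimension's contribution:
  -A: nom -18.200 → Σnom=-18.200; wc +0.110/-0.400 → slack +0.110/-0.400; half-tol=0.255, Σhalf²=0.065025
  -B: nom -3.000 → Σnom=-21.200; wc +0.490/-0.150 → slack +0.600/-0.550; half-tol=0.320, Σhalf²=0.167425
  +C: nom +36.370 → Σnom=15.170; wc +0.469/-0.040 → slack +1.069/-0.590; half-tol=0.255, Σhalf²=0.232195
  +D: nom +25.800 → Σnom=40.970; wc +0.322/-0.010 → slack +1.391/-0.600; half-tol=0.166, Σhalf²=0.259751
  -E: nom -4.420 → Σnom=36.550; wc +0.420/-0.140 → slack +1.811/-0.740; half-tol=0.280, Σhalf²=0.338151
  +F: nom +3.530 → Σnom=40.080; wc +0.470/-0.470 → slack +2.281/-1.210; half-tol=0.470, Σhalf²=0.559051
  -G: nom -34.500 → Σnom=5.580; wc +0.390/-0.150 → slack +2.671/-1.360; half-tol=0.270, Σhalf²=0.631951
Nominal = 5.580. Worst-case = [5.580 - 1.360, 5.580 + 2.671] = [4.220, 8.251]. RSS = √0.631951 = 0.795.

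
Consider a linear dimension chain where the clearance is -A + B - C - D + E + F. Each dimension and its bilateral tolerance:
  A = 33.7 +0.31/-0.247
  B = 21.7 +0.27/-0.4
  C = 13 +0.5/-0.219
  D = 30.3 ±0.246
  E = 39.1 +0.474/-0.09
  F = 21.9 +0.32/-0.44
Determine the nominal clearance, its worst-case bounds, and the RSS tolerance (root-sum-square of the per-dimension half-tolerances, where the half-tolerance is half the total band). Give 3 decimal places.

Stack each dimension's contribution:
  -A: nom -33.700 → Σnom=-33.700; wc +0.247/-0.310 → slack +0.247/-0.310; half-tol=0.278, Σhalf²=0.077562
  +B: nom +21.700 → Σnom=-12.000; wc +0.270/-0.400 → slack +0.517/-0.710; half-tol=0.335, Σhalf²=0.189787
  -C: nom -13.000 → Σnom=-25.000; wc +0.219/-0.500 → slack +0.736/-1.210; half-tol=0.359, Σhalf²=0.319028
  -D: nom -30.300 → Σnom=-55.300; wc +0.246/-0.246 → slack +0.982/-1.456; half-tol=0.246, Σhalf²=0.379544
  +E: nom +39.100 → Σnom=-16.200; wc +0.474/-0.090 → slack +1.456/-1.546; half-tol=0.282, Σhalf²=0.459068
  +F: nom +21.900 → Σnom=5.700; wc +0.320/-0.440 → slack +1.776/-1.986; half-tol=0.380, Σhalf²=0.603468
Nominal = 5.700. Worst-case = [5.700 - 1.986, 5.700 + 1.776] = [3.714, 7.476]. RSS = √0.603468 = 0.777.

nominal=5.700 wc=[3.714,7.476] rss=0.777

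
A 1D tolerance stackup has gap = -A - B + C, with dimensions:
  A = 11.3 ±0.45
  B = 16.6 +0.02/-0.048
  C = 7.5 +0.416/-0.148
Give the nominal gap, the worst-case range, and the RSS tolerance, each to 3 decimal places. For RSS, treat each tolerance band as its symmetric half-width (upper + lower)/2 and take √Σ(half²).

nominal=-20.400 wc=[-21.018,-19.486] rss=0.532

Stack each dimension's contribution:
  -A: nom -11.300 → Σnom=-11.300; wc +0.450/-0.450 → slack +0.450/-0.450; half-tol=0.450, Σhalf²=0.202500
  -B: nom -16.600 → Σnom=-27.900; wc +0.048/-0.020 → slack +0.498/-0.470; half-tol=0.034, Σhalf²=0.203656
  +C: nom +7.500 → Σnom=-20.400; wc +0.416/-0.148 → slack +0.914/-0.618; half-tol=0.282, Σhalf²=0.283180
Nominal = -20.400. Worst-case = [-20.400 - 0.618, -20.400 + 0.914] = [-21.018, -19.486]. RSS = √0.283180 = 0.532.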